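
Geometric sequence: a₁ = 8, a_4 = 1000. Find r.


r^(n-1) = aₙ/a₁
r^3 = 1000/8 = 125
r = 125^(1/3)
= 5

r = 5


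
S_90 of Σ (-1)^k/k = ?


S = -1 + 1/2 - 1/3 + 1/4 - 1/5 + 1/6 - 1/7 + 1/8 ± ...
= -0.6876
(Full series converges to -ln(2) ≈ -0.6931)

S_90 = -0.6876


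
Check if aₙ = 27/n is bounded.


a₁ = 27, a₂ = 27/2, a₃ = 27/3, ...
0 < aₙ ≤ 27 for all n ≥ 1
Lower bound: 0, Upper bound: 27
The sequence IS bounded

Bounded (0 < aₙ ≤ 27)


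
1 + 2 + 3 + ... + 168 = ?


n(n+1)/2 = 168×169/2 = 28392/2 = 14196

Σk = 14196


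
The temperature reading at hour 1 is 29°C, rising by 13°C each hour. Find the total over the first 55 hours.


aₙ = 29 + (55-1)×13 = 731
Sₙ = n(a₁+aₙ)/2 = 55×(29+731)/2
= 55×760/2 = 20900

S_55 = 20900


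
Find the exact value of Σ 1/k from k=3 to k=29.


Σₖ₌3^29 1/k = 1/3 + 1/4 + 1/5 + ... + 1/29
= 5733412167187/2329089562800
≈ 2.4617

Sum = 5733412167187/2329089562800 ≈ 2.4617


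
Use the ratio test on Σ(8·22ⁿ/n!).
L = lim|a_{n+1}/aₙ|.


aₙ = 8·22^n/n!
a_{n+1}/aₙ = 22^(n+1)/(n+1)! × n!/22^n  (constant 8 cancels)
= 22/(n+1)
L = lim(n→∞) 22/(n+1) = 0
L < 1 → series CONVERGES

Converges (ratio test: L = 0 < 1)


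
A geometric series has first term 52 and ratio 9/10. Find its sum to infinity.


S∞ = a₁/(1-r) = 52/(1 - 9/10)
= 52/(1/10)
= 520

S∞ = 520


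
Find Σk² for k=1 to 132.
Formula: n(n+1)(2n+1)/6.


n = 132
n(n+1)(2n+1)/6 = 132×133×265/6
= 4652340/6 = 775390

Σk² = 775390


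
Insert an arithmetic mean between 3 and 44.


AM = (3 + 44)/2 = 47/2 = 23.5

AM = 23.5


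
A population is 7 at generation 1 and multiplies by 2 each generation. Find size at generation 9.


aₙ = a₁·r^(n-1)
= 7×2^8
= 7×256
= 1792

a_9 = 1792


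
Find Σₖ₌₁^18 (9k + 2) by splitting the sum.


Σ(9k+2) = 9·Σk + 2·n
= 9·171 + 2·18
= 1539 + 36 = 1575

Σ = 1575


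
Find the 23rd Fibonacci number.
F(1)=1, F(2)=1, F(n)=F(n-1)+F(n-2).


Fibonacci sequence: 1, 1, 2, 3, 5, 8, 13, 21, 34, 55, 89, ...
F(23) = 28657

F(23) = 28657


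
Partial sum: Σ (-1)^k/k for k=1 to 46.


S = -1 + 1/2 - 1/3 + 1/4 - 1/5 + 1/6 - 1/7 + 1/8 ± ...
= -0.6824
(Full series converges to -ln(2) ≈ -0.6931)

S_46 = -0.6824


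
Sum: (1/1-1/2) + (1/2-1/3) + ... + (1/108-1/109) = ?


Telescoping: adjacent terms cancel.
= 1/1 - 1/109
= 1 - 1/109 = 108/109

Sum = 108/109


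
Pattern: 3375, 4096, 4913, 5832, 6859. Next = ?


Pattern: perfect cubes: n³
Terms: 3375, 4096, 4913, 5832, 6859
Next term = 8000

Next term = 8000


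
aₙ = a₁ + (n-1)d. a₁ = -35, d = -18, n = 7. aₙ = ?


aₙ = a₁ + (n-1)d
= -35 + (7-1)×-18
= -35 - 108
= -143

a_7 = -143


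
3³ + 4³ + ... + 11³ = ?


Σₖ₌3^11 k³ = [11·12/2]² − [2·3/2]²
= 4356 − 9 = 4347

Σk³ = 4347


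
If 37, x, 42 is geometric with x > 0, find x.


GM = √(37×42) = √1554 = 39.4208

GM = 39.4208


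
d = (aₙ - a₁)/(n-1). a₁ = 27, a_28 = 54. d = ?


d = (aₙ - a₁)/(n-1)
= (54 - 27)/(28-1)
= 27/27 = 1

d = 1


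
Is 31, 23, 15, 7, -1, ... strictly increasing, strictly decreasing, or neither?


Differences: -8, -8, -8, -8
All differences < 0 → strictly DECREASING

Monotonically decreasing


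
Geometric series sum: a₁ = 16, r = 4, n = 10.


Sₙ = 16×(4^10 - 1)/(4 - 1)
= 16×(1048576 - 1)/3
= 16×1048575/3
= 5592400

S_10 = 5592400


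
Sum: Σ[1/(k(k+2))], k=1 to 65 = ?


1/(k(k+2)) = (1/2)·(1/k - 1/(k+2)) (partial fractions)
Telescoping: Σ = (1/2)·(1 + 1/2 - 1/66 - 1/67) = 1625/2211

Sum = 1625/2211


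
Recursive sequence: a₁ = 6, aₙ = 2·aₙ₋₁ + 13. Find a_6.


Computing step by step:
a_1 = 6
a_2 = 25
a_3 = 63
a_4 = 139
a_5 = 291
a_6 = 595


a_6 = 595


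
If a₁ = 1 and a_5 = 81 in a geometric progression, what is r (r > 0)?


r^(n-1) = aₙ/a₁
r^4 = 81/1 = 81
r = 81^(1/4)
= ±3; taking r > 0 gives r = 3

r = 3


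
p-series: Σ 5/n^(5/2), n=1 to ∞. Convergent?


p-series test: Σ c/n^p converges if p > 1, diverges if p ≤ 1 (constant c > 0 doesn't affect convergence).
p = 5/2
5/2 > 1 → CONVERGES

Converges (p = 5/2 > 1)


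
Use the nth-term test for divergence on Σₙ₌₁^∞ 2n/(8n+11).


lim(n→∞) 2n/(8n+11) = 2/8 = 1/4  (divide numerator and denominator by n)
lim aₙ = 1/4 ≠ 0 → series DIVERGES

Diverges (lim aₙ = 1/4 ≠ 0)


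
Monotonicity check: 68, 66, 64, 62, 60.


Differences: -2, -2, -2, -2
All differences < 0 → strictly DECREASING

Monotonically decreasing


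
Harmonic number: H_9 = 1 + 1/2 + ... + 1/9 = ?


H_9 = 1/1 + 1/2 + 1/3 + 1/4 + 1/5 + 1/6 + 1/7 + 1/8 + 1/9
= 7129/2520
≈ 2.829

H_9 = 7129/2520 ≈ 2.829


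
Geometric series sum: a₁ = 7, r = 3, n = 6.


Sₙ = 7×(3^6 - 1)/(3 - 1)
= 7×(729 - 1)/2
= 7×728/2
= 2548

S_6 = 2548


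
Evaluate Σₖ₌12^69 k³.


Σₖ₌12^69 k³ = [69·70/2]² − [11·12/2]²
= 5832225 − 4356 = 5827869

Σk³ = 5827869


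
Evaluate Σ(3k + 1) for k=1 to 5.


Σ(3k+1) = 3·Σk + 1·n
= 3·15 + 1·5
= 45 + 5 = 50

Σ = 50


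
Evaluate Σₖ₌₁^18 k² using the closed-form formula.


n = 18
n(n+1)(2n+1)/6 = 18×19×37/6
= 12654/6 = 2109

Σk² = 2109


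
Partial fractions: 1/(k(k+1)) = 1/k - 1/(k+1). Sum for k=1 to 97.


1/(k(k+1)) = 1/k - 1/(k+1) (partial fractions)
Telescoping: Σ = 1 - 1/98 = 97/98

Sum = 97/98


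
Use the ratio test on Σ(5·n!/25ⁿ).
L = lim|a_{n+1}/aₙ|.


aₙ = 5·n!/25^n
a_{n+1}/aₙ = (n+1)!/25^(n+1) × 25^n/n!  (constant 5 cancels)
= (n+1)/25
L = lim(n→∞) (n+1)/25 = ∞
L > 1 → series DIVERGES

Diverges (ratio test: L = ∞ > 1)


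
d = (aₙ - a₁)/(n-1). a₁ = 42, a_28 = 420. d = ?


d = (aₙ - a₁)/(n-1)
= (420 - 42)/(28-1)
= 378/27 = 14

d = 14


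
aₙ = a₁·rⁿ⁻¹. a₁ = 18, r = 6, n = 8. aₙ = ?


aₙ = a₁·r^(n-1)
= 18×6^7
= 18×279936
= 5038848

a_8 = 5038848


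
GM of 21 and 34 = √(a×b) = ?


GM = √(21×34) = √714 = 26.7208

GM = 26.7208


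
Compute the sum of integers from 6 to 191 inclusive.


Σₖ₌6^191 k = Σₖ₌₁^191 k − Σₖ₌₁^5 k
= 191·192/2 − 5·6/2
= 18336 − 15 = 18321

Σk = 18321


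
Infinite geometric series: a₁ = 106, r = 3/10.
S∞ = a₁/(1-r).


S∞ = a₁/(1-r) = 106/(1 - 3/10)
= 106/(7/10)
= 1060/7

S∞ = 1060/7


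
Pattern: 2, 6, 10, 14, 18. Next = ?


Pattern: arithmetic (d=4)
Terms: 2, 6, 10, 14, 18
Next term = 22

Next term = 22


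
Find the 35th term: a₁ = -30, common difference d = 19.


aₙ = a₁ + (n-1)d
= -30 + (35-1)×19
= -30 + 646
= 616

a_35 = 616


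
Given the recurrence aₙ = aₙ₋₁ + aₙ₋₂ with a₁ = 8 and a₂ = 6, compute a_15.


Computing iteratively: 8, 6, 14, 20, 34, 54, 88, 142, 230, 372, 602, 974, ...
a_15 = 4126

a_15 = 4126


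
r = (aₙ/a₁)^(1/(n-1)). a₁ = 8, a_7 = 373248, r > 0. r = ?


r^(n-1) = aₙ/a₁
r^6 = 373248/8 = 46656
r = 46656^(1/6)
= ±6; taking r > 0 gives r = 6

r = 6


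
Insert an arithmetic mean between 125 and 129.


AM = (125 + 129)/2 = 254/2 = 127

AM = 127


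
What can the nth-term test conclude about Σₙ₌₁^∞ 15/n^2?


lim(n→∞) 15/n^2 = 0
lim aₙ = 0 → nth-term test is INCONCLUSIVE
(Need other tests; this is actually a convergent p-series with p=2 > 1)

Inconclusive (lim aₙ = 0; need another test)


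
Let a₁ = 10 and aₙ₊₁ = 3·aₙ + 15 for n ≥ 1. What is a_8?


Computing step by step:
a_1 = 10
a_2 = 45
a_3 = 150
a_4 = 465
a_5 = 1410
a_6 = 4245
a_7 = 12750
a_8 = 38265


a_8 = 38265


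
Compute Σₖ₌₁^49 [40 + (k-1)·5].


aₙ = 40 + (49-1)×5 = 280
Sₙ = n(a₁+aₙ)/2 = 49×(40+280)/2
= 49×320/2 = 7840

S_49 = 7840


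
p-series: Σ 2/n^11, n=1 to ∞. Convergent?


p-series test: Σ c/n^p converges if p > 1, diverges if p ≤ 1 (constant c > 0 doesn't affect convergence).
p = 11
11 > 1 → CONVERGES

Converges (p = 11 > 1)


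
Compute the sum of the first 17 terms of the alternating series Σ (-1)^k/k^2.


S = -1 + 1/4 - 1/9 + 1/16 - 1/25 + 1/36 - 1/49 + 1/64 ± ...
= -0.8241
(Full series converges to -π²/12 ≈ -0.8225)

S_17 = -0.8241


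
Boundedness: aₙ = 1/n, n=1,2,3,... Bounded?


a₁ = 1, a₂ = 1/2, a₃ = 1/3, ...
0 < aₙ ≤ 1 for all n ≥ 1
Lower bound: 0, Upper bound: 1
The sequence IS bounded

Bounded (0 < aₙ ≤ 1)


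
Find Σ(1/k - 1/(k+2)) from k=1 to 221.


Telescoping with gap 2: two head and two tail terms survive.
= (1 + 1/2) - (1/222 + 1/223)
= 3/2 - 1/222 - 1/223 = 36907/24753

Sum = 36907/24753


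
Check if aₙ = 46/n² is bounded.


a₁ = 46, a₂ = 46/4, a₃ = 46/9, ...
0 < aₙ ≤ 46 for all n ≥ 1
The sequence IS bounded

Bounded (0 < aₙ ≤ 46)


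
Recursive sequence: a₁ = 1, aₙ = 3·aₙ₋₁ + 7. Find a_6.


Computing step by step:
a_1 = 1
a_2 = 10
a_3 = 37
a_4 = 118
a_5 = 361
a_6 = 1090


a_6 = 1090


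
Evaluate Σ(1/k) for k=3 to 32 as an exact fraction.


Σₖ₌3^32 1/k = 1/3 + 1/4 + 1/5 + ... + 1/32
= 369455796282239/144403552893600
≈ 2.5585

Sum = 369455796282239/144403552893600 ≈ 2.5585


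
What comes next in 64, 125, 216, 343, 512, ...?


Pattern: perfect cubes: n³
Terms: 64, 125, 216, 343, 512
Next term = 729

Next term = 729


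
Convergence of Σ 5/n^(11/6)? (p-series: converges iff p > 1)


p-series test: Σ c/n^p converges if p > 1, diverges if p ≤ 1 (constant c > 0 doesn't affect convergence).
p = 11/6
11/6 > 1 → CONVERGES

Converges (p = 11/6 > 1)


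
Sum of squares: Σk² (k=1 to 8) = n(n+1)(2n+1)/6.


n = 8
n(n+1)(2n+1)/6 = 8×9×17/6
= 1224/6 = 204

Σk² = 204


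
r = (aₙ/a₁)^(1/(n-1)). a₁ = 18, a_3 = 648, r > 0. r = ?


r^(n-1) = aₙ/a₁
r^2 = 648/18 = 36
r = 36^(1/2)
= ±6; taking r > 0 gives r = 6

r = 6


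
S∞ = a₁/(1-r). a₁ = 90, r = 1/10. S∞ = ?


S∞ = a₁/(1-r) = 90/(1 - 1/10)
= 90/(9/10)
= 100

S∞ = 100


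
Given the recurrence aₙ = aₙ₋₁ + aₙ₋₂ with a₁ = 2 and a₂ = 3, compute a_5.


Computing iteratively: 2, 3, 5, 8, 13
a_5 = 13

a_5 = 13


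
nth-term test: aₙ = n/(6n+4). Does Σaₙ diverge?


lim(n→∞) n/(6n+4) = 1/6 = 1/6  (divide numerator and denominator by n)
lim aₙ = 1/6 ≠ 0 → series DIVERGES

Diverges (lim aₙ = 1/6 ≠ 0)


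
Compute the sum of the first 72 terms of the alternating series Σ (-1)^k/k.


S = -1 + 1/2 - 1/3 + 1/4 - 1/5 + 1/6 - 1/7 + 1/8 ± ...
= -0.6863
(Full series converges to -ln(2) ≈ -0.6931)

S_72 = -0.6863


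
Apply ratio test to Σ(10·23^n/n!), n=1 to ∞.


aₙ = 10·23^n/n!
a_{n+1}/aₙ = 23^(n+1)/(n+1)! × n!/23^n  (constant 10 cancels)
= 23/(n+1)
L = lim(n→∞) 23/(n+1) = 0
L < 1 → series CONVERGES

Converges (ratio test: L = 0 < 1)


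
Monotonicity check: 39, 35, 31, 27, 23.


Differences: -4, -4, -4, -4
All differences < 0 → strictly DECREASING

Monotonically decreasing


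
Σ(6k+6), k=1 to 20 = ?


Σ(6k+6) = 6·Σk + 6·n
= 6·210 + 6·20
= 1260 + 120 = 1380

Σ = 1380


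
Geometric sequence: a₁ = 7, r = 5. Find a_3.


aₙ = a₁·r^(n-1)
= 7×5^2
= 7×25
= 175

a_3 = 175


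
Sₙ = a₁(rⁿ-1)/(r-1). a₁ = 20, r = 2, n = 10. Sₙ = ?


Sₙ = 20×(2^10 - 1)/(2 - 1)
= 20×(1024 - 1)/1
= 20×1023/1
= 20460

S_10 = 20460


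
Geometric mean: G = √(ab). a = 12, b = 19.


GM = √(12×19) = √228 = 15.0997

GM = 15.0997


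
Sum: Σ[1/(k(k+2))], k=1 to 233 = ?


1/(k(k+2)) = (1/2)·(1/k - 1/(k+2)) (partial fractions)
Telescoping: Σ = (1/2)·(1 + 1/2 - 1/234 - 1/235) = 20504/27495

Sum = 20504/27495


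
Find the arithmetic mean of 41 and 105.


AM = (41 + 105)/2 = 146/2 = 73

AM = 73


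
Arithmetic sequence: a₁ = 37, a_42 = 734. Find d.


d = (aₙ - a₁)/(n-1)
= (734 - 37)/(42-1)
= 697/41 = 17

d = 17


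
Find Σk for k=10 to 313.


Σₖ₌10^313 k = Σₖ₌₁^313 k − Σₖ₌₁^9 k
= 313·314/2 − 9·10/2
= 49141 − 45 = 49096

Σk = 49096


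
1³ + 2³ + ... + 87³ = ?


n(n+1)/2 = 87×88/2 = 3828
Σk³ = 3828² = 14653584

Σk³ = 14653584


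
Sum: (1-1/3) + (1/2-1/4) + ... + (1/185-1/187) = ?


Telescoping with gap 2: two head and two tail terms survive.
= (1 + 1/2) - (1/186 + 1/187)
= 3/2 - 1/186 - 1/187 = 25900/17391

Sum = 25900/17391


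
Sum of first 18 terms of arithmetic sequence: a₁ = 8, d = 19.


aₙ = 8 + (18-1)×19 = 331
Sₙ = n(a₁+aₙ)/2 = 18×(8+331)/2
= 18×339/2 = 3051

S_18 = 3051


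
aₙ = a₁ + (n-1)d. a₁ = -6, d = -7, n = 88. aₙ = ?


aₙ = a₁ + (n-1)d
= -6 + (88-1)×-7
= -6 - 609
= -615

a_88 = -615


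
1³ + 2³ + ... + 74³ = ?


n(n+1)/2 = 74×75/2 = 2775
Σk³ = 2775² = 7700625

Σk³ = 7700625


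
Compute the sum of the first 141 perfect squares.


n = 141
n(n+1)(2n+1)/6 = 141×142×283/6
= 5666226/6 = 944371

Σk² = 944371


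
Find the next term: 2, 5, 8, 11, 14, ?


Pattern: arithmetic (d=3)
Terms: 2, 5, 8, 11, 14
Next term = 17

Next term = 17


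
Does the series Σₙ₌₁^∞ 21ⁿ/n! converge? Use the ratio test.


aₙ = 21^n/n!
a_{n+1}/aₙ = 21^(n+1)/(n+1)! × n!/21^n
= 21/(n+1)
L = lim(n→∞) 21/(n+1) = 0
L < 1 → series CONVERGES

Converges (ratio test: L = 0 < 1)


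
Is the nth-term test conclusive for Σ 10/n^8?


lim(n→∞) 10/n^8 = 0
lim aₙ = 0 → nth-term test is INCONCLUSIVE
(Need other tests; this is actually a convergent p-series with p=8 > 1)

Inconclusive (lim aₙ = 0; need another test)


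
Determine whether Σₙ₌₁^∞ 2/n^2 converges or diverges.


p-series test: Σ c/n^p converges if p > 1, diverges if p ≤ 1 (constant c > 0 doesn't affect convergence).
p = 2
2 > 1 → CONVERGES

Converges (p = 2 > 1)


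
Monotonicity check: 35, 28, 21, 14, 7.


Differences: -7, -7, -7, -7
All differences < 0 → strictly DECREASING

Monotonically decreasing


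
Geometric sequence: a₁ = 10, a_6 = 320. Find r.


r^(n-1) = aₙ/a₁
r^5 = 320/10 = 32
r = 32^(1/5)
= 2

r = 2


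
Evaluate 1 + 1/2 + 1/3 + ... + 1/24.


H_24 = 1/1 + 1/2 + 1/3 + ... + 1/24
= 1347822955/356948592
≈ 3.776

H_24 = 1347822955/356948592 ≈ 3.776


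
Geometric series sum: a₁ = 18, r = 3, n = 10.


Sₙ = 18×(3^10 - 1)/(3 - 1)
= 18×(59049 - 1)/2
= 18×59048/2
= 531432

S_10 = 531432


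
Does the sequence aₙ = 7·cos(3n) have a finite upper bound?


For all n, -1 ≤ cos(3n) ≤ 1, so -7 ≤ 7·cos(3n) ≤ 7
Lower bound: -7, Upper bound: 7
The sequence IS bounded

Bounded (-7 ≤ aₙ ≤ 7)


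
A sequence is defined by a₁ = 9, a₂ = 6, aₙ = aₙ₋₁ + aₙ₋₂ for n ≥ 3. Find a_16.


Computing iteratively: 9, 6, 15, 21, 36, 57, 93, 150, 243, 393, 636, 1029, ...
a_16 = 7053

a_16 = 7053


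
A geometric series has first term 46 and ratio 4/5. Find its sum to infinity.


S∞ = a₁/(1-r) = 46/(1 - 4/5)
= 46/(1/5)
= 230

S∞ = 230


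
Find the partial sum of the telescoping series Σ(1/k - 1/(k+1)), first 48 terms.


Telescoping: adjacent terms cancel.
= 1/1 - 1/49
= 1 - 1/49 = 48/49

Sum = 48/49


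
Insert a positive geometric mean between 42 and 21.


GM = √(42×21) = √882 = 29.6985

GM = 29.6985


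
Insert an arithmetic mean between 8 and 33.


AM = (8 + 33)/2 = 41/2 = 20.5

AM = 20.5


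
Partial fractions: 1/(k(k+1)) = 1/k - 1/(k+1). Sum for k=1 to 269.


1/(k(k+1)) = 1/k - 1/(k+1) (partial fractions)
Telescoping: Σ = 1 - 1/270 = 269/270

Sum = 269/270


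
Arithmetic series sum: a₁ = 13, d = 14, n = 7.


aₙ = 13 + (7-1)×14 = 97
Sₙ = n(a₁+aₙ)/2 = 7×(13+97)/2
= 7×110/2 = 385

S_7 = 385


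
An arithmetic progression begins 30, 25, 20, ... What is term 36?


aₙ = a₁ + (n-1)d
= 30 + (36-1)×-5
= 30 - 175
= -145

a_36 = -145


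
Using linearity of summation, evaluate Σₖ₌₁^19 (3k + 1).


Σ(3k+1) = 3·Σk + 1·n
= 3·190 + 1·19
= 570 + 19 = 589

Σ = 589


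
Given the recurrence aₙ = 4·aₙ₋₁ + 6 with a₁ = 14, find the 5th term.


Computing step by step:
a_1 = 14
a_2 = 62
a_3 = 254
a_4 = 1022
a_5 = 4094


a_5 = 4094


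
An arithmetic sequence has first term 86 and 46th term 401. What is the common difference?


d = (aₙ - a₁)/(n-1)
= (401 - 86)/(46-1)
= 315/45 = 7

d = 7


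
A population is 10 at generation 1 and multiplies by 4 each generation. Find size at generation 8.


aₙ = a₁·r^(n-1)
= 10×4^7
= 10×16384
= 163840

a_8 = 163840


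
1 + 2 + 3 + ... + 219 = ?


n(n+1)/2 = 219×220/2 = 48180/2 = 24090

Σk = 24090


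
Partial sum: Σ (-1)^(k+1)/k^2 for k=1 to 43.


S = 1 - 1/4 + 1/9 - 1/16 + 1/25 - 1/36 + 1/49 - 1/64 ± ...
= 0.8227
(Full series converges to +π²/12 ≈ +0.8225)

S_43 = 0.8227


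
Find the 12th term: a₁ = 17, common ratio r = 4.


aₙ = a₁·r^(n-1)
= 17×4^11
= 17×4194304
= 71303168

a_12 = 71303168


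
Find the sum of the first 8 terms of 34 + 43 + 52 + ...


aₙ = 34 + (8-1)×9 = 97
Sₙ = n(a₁+aₙ)/2 = 8×(34+97)/2
= 8×131/2 = 524

S_8 = 524


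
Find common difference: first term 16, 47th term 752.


d = (aₙ - a₁)/(n-1)
= (752 - 16)/(47-1)
= 736/46 = 16

d = 16


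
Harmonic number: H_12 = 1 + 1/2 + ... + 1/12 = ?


H_12 = 1/1 + 1/2 + 1/3 + ... + 1/12
= 86021/27720
≈ 3.1032

H_12 = 86021/27720 ≈ 3.1032


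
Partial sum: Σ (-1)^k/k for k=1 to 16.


S = -1 + 1/2 - 1/3 + 1/4 - 1/5 + 1/6 - 1/7 + 1/8 ± ...
= -0.6629
(Full series converges to -ln(2) ≈ -0.6931)

S_16 = -0.6629


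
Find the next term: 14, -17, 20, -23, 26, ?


Pattern: alternating sign, magnitude arithmetic (d=3)
Terms: 14, -17, 20, -23, 26
Next term = -29

Next term = -29


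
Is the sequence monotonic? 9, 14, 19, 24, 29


Differences: 5, 5, 5, 5
All differences > 0 → strictly INCREASING

Monotonically increasing


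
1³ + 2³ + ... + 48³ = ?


n(n+1)/2 = 48×49/2 = 1176
Σk³ = 1176² = 1382976

Σk³ = 1382976


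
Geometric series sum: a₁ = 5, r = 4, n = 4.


Sₙ = 5×(4^4 - 1)/(4 - 1)
= 5×(256 - 1)/3
= 5×255/3
= 425

S_4 = 425


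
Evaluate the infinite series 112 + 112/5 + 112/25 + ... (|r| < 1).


S∞ = a₁/(1-r) = 112/(1 - 1/5)
= 112/(4/5)
= 140

S∞ = 140


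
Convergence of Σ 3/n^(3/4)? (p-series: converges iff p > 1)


p-series test: Σ c/n^p converges if p > 1, diverges if p ≤ 1 (constant c > 0 doesn't affect convergence).
p = 3/4
3/4 ≤ 1 → DIVERGES

Diverges (p = 3/4 ≤ 1)


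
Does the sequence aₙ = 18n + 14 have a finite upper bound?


aₙ = 18n + 14 → as n→∞, aₙ→∞
No finite upper bound exists
The sequence is UNBOUNDED

Unbounded (aₙ → ∞ as n → ∞)


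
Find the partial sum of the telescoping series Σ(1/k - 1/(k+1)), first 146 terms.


Telescoping: adjacent terms cancel.
= 1/1 - 1/147
= 1 - 1/147 = 146/147

Sum = 146/147


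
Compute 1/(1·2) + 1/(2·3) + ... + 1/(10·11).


1/(k(k+1)) = 1/k - 1/(k+1) (partial fractions)
Telescoping: Σ = 1 - 1/11 = 10/11

Sum = 10/11


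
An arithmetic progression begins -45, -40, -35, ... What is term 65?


aₙ = a₁ + (n-1)d
= -45 + (65-1)×5
= -45 + 320
= 275

a_65 = 275


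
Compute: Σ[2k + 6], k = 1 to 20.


Σ(2k+6) = 2·Σk + 6·n
= 2·210 + 6·20
= 420 + 120 = 540

Σ = 540


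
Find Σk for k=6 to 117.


Σₖ₌6^117 k = Σₖ₌₁^117 k − Σₖ₌₁^5 k
= 117·118/2 − 5·6/2
= 6903 − 15 = 6888

Σk = 6888


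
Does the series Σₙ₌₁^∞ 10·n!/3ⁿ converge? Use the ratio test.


aₙ = 10·n!/3^n
a_{n+1}/aₙ = (n+1)!/3^(n+1) × 3^n/n!  (constant 10 cancels)
= (n+1)/3
L = lim(n→∞) (n+1)/3 = ∞
L > 1 → series DIVERGES

Diverges (ratio test: L = ∞ > 1)


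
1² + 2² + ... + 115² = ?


n = 115
n(n+1)(2n+1)/6 = 115×116×231/6
= 3081540/6 = 513590

Σk² = 513590


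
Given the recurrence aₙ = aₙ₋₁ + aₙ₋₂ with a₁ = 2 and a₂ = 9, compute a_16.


Computing iteratively: 2, 9, 11, 20, 31, 51, 82, 133, 215, 348, 563, 911, ...
a_16 = 6244

a_16 = 6244


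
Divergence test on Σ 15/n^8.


lim(n→∞) 15/n^8 = 0
lim aₙ = 0 → nth-term test is INCONCLUSIVE
(Need other tests; this is actually a convergent p-series with p=8 > 1)

Inconclusive (lim aₙ = 0; need another test)


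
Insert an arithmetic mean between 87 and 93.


AM = (87 + 93)/2 = 180/2 = 90

AM = 90


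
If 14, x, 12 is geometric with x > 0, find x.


GM = √(14×12) = √168 = 12.9615

GM = 12.9615


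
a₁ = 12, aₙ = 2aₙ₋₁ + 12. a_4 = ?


Computing step by step:
a_1 = 12
a_2 = 36
a_3 = 84
a_4 = 180


a_4 = 180


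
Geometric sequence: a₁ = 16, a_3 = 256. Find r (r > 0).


r^(n-1) = aₙ/a₁
r^2 = 256/16 = 16
r = 16^(1/2)
= ±4; taking r > 0 gives r = 4

r = 4


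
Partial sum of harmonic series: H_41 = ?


H_41 = 1/1 + 1/2 + 1/3 + ... + 1/41
= 85691034670497533/19914562703599200
≈ 4.3029

H_41 = 85691034670497533/19914562703599200 ≈ 4.3029


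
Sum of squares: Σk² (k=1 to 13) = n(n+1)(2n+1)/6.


n = 13
n(n+1)(2n+1)/6 = 13×14×27/6
= 4914/6 = 819

Σk² = 819


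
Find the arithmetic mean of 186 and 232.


AM = (186 + 232)/2 = 418/2 = 209

AM = 209


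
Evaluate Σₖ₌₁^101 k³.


n(n+1)/2 = 101×102/2 = 5151
Σk³ = 5151² = 26532801

Σk³ = 26532801


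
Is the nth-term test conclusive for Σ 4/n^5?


lim(n→∞) 4/n^5 = 0
lim aₙ = 0 → nth-term test is INCONCLUSIVE
(Need other tests; this is actually a convergent p-series with p=5 > 1)

Inconclusive (lim aₙ = 0; need another test)


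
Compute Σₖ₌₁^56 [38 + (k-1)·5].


aₙ = 38 + (56-1)×5 = 313
Sₙ = n(a₁+aₙ)/2 = 56×(38+313)/2
= 56×351/2 = 9828

S_56 = 9828


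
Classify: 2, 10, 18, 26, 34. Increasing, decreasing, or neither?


Differences: 8, 8, 8, 8
All differences > 0 → strictly INCREASING

Monotonically increasing


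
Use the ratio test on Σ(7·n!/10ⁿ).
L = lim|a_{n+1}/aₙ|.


aₙ = 7·n!/10^n
a_{n+1}/aₙ = (n+1)!/10^(n+1) × 10^n/n!  (constant 7 cancels)
= (n+1)/10
L = lim(n→∞) (n+1)/10 = ∞
L > 1 → series DIVERGES

Diverges (ratio test: L = ∞ > 1)


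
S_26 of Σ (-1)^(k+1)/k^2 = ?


S = 1 - 1/4 + 1/9 - 1/16 + 1/25 - 1/36 + 1/49 - 1/64 ± ...
= 0.8218
(Full series converges to +π²/12 ≈ +0.8225)

S_26 = 0.8218


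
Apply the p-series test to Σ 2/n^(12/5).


p-series test: Σ c/n^p converges if p > 1, diverges if p ≤ 1 (constant c > 0 doesn't affect convergence).
p = 12/5
12/5 > 1 → CONVERGES

Converges (p = 12/5 > 1)


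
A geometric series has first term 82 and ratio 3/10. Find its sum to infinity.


S∞ = a₁/(1-r) = 82/(1 - 3/10)
= 82/(7/10)
= 820/7

S∞ = 820/7


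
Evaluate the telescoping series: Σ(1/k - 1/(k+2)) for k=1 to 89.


Telescoping with gap 2: two head and two tail terms survive.
= (1 + 1/2) - (1/90 + 1/91)
= 3/2 - 1/90 - 1/91 = 6052/4095

Sum = 6052/4095


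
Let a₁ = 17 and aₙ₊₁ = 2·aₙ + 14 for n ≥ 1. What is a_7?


Computing step by step:
a_1 = 17
a_2 = 48
a_3 = 110
a_4 = 234
a_5 = 482
a_6 = 978
a_7 = 1970


a_7 = 1970


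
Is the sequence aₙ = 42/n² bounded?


a₁ = 42, a₂ = 42/4, a₃ = 42/9, ...
0 < aₙ ≤ 42 for all n ≥ 1
The sequence IS bounded

Bounded (0 < aₙ ≤ 42)


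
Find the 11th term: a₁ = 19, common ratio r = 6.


aₙ = a₁·r^(n-1)
= 19×6^10
= 19×60466176
= 1148857344

a_11 = 1148857344


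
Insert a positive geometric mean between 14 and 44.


GM = √(14×44) = √616 = 24.8193

GM = 24.8193


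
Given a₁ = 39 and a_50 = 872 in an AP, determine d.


d = (aₙ - a₁)/(n-1)
= (872 - 39)/(50-1)
= 833/49 = 17

d = 17


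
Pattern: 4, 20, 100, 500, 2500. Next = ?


Pattern: geometric (r=5)
Terms: 4, 20, 100, 500, 2500
Next term = 12500

Next term = 12500


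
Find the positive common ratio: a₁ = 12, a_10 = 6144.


r^(n-1) = aₙ/a₁
r^9 = 6144/12 = 512
r = 512^(1/9)
= 2

r = 2


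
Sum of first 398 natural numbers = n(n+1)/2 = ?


n(n+1)/2 = 398×399/2 = 158802/2 = 79401

Σk = 79401


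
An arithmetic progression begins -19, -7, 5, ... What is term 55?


aₙ = a₁ + (n-1)d
= -19 + (55-1)×12
= -19 + 648
= 629

a_55 = 629


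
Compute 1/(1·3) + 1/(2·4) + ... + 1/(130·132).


1/(k(k+2)) = (1/2)·(1/k - 1/(k+2)) (partial fractions)
Telescoping: Σ = (1/2)·(1 + 1/2 - 1/131 - 1/132) = 25675/34584

Sum = 25675/34584


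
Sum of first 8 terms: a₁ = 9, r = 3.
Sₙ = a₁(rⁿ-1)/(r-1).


Sₙ = 9×(3^8 - 1)/(3 - 1)
= 9×(6561 - 1)/2
= 9×6560/2
= 29520

S_8 = 29520


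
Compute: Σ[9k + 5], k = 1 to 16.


Σ(9k+5) = 9·Σk + 5·n
= 9·136 + 5·16
= 1224 + 80 = 1304

Σ = 1304


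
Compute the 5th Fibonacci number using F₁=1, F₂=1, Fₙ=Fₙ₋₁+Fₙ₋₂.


Fibonacci sequence: 1, 1, 2, 3, 5
F(5) = 5

F(5) = 5


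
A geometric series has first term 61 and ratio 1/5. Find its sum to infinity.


S∞ = a₁/(1-r) = 61/(1 - 1/5)
= 61/(4/5)
= 305/4

S∞ = 305/4


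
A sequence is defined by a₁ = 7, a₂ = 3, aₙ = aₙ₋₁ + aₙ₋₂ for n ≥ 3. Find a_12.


Computing iteratively: 7, 3, 10, 13, 23, 36, 59, 95, 154, 249, 403, 652
a_12 = 652

a_12 = 652


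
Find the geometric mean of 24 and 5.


GM = √(24×5) = √120 = 10.9545

GM = 10.9545


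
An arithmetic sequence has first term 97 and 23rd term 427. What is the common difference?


d = (aₙ - a₁)/(n-1)
= (427 - 97)/(23-1)
= 330/22 = 15

d = 15


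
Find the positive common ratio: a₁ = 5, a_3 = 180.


r^(n-1) = aₙ/a₁
r^2 = 180/5 = 36
r = 36^(1/2)
= ±6; taking r > 0 gives r = 6

r = 6


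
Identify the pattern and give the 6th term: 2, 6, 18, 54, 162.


Pattern: geometric (r=3)
Terms: 2, 6, 18, 54, 162
Next term = 486

Next term = 486


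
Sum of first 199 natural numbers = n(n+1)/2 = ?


n(n+1)/2 = 199×200/2 = 39800/2 = 19900

Σk = 19900


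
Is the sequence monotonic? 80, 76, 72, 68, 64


Differences: -4, -4, -4, -4
All differences < 0 → strictly DECREASING

Monotonically decreasing


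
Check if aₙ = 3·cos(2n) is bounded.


For all n, -1 ≤ cos(2n) ≤ 1, so -3 ≤ 3·cos(2n) ≤ 3
Lower bound: -3, Upper bound: 3
The sequence IS bounded

Bounded (-3 ≤ aₙ ≤ 3)


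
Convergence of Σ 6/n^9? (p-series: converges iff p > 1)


p-series test: Σ c/n^p converges if p > 1, diverges if p ≤ 1 (constant c > 0 doesn't affect convergence).
p = 9
9 > 1 → CONVERGES

Converges (p = 9 > 1)


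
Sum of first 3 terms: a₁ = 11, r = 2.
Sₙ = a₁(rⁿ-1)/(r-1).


Sₙ = 11×(2^3 - 1)/(2 - 1)
= 11×(8 - 1)/1
= 11×7/1
= 77

S_3 = 77


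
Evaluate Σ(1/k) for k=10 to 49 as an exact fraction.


Σₖ₌10^49 1/k = 1/10 + 1/11 + 1/12 + ... + 1/49
= 5114158166992424502851/3099044504245996706400
≈ 1.6502

Sum = 5114158166992424502851/3099044504245996706400 ≈ 1.6502


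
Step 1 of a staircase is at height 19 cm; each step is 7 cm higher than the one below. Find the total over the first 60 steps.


aₙ = 19 + (60-1)×7 = 432
Sₙ = n(a₁+aₙ)/2 = 60×(19+432)/2
= 60×451/2 = 13530

S_60 = 13530


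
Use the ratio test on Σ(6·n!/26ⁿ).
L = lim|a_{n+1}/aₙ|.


aₙ = 6·n!/26^n
a_{n+1}/aₙ = (n+1)!/26^(n+1) × 26^n/n!  (constant 6 cancels)
= (n+1)/26
L = lim(n→∞) (n+1)/26 = ∞
L > 1 → series DIVERGES

Diverges (ratio test: L = ∞ > 1)


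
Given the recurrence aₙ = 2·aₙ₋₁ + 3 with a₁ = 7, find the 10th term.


Computing step by step:
a_1 = 7
a_2 = 17
a_3 = 37
a_4 = 77
a_5 = 157
a_6 = 317
a_7 = 637
a_8 = 1277
a_9 = 2557
a_10 = 5117


a_10 = 5117


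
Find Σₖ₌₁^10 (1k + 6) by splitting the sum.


Σ(1k+6) = 1·Σk + 6·n
= 1·55 + 6·10
= 55 + 60 = 115

Σ = 115


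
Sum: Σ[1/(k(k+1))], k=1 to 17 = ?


1/(k(k+1)) = 1/k - 1/(k+1) (partial fractions)
Telescoping: Σ = 1 - 1/18 = 17/18

Sum = 17/18


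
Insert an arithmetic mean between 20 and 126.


AM = (20 + 126)/2 = 146/2 = 73

AM = 73


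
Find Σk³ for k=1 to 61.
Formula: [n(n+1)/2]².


n(n+1)/2 = 61×62/2 = 1891
Σk³ = 1891² = 3575881

Σk³ = 3575881


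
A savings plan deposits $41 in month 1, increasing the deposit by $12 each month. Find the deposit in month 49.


aₙ = a₁ + (n-1)d
= 41 + (49-1)×12
= 41 + 576
= 617

a_49 = 617


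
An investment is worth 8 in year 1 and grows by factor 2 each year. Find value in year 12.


aₙ = a₁·r^(n-1)
= 8×2^11
= 8×2048
= 16384

a_12 = 16384


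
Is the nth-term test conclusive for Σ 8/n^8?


lim(n→∞) 8/n^8 = 0
lim aₙ = 0 → nth-term test is INCONCLUSIVE
(Need other tests; this is actually a convergent p-series with p=8 > 1)

Inconclusive (lim aₙ = 0; need another test)


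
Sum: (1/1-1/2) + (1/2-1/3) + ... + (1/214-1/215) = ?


Telescoping: adjacent terms cancel.
= 1/1 - 1/215
= 1 - 1/215 = 214/215

Sum = 214/215


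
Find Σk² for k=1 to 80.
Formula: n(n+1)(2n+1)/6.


n = 80
n(n+1)(2n+1)/6 = 80×81×161/6
= 1043280/6 = 173880

Σk² = 173880


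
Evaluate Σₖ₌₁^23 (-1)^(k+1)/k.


S = 1 - 1/2 + 1/3 - 1/4 + 1/5 - 1/6 + 1/7 - 1/8 ± ...
= 0.7144
(Full series converges to +ln(2) ≈ +0.6931)

S_23 = 0.7144


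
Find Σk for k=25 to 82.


Σₖ₌25^82 k = Σₖ₌₁^82 k − Σₖ₌₁^24 k
= 82·83/2 − 24·25/2
= 3403 − 300 = 3103

Σk = 3103


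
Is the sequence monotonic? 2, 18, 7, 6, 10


Differences: 16, -11, -1, 4
Difference at position 1 is +16 (> 0) but position 2 is -11 (< 0) — sequence both rises and falls
→ NOT monotonic

Not monotonic


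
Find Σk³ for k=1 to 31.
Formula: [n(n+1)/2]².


n(n+1)/2 = 31×32/2 = 496
Σk³ = 496² = 246016

Σk³ = 246016


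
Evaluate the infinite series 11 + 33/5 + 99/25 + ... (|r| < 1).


S∞ = a₁/(1-r) = 11/(1 - 3/5)
= 11/(2/5)
= 55/2

S∞ = 55/2


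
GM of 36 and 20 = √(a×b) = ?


GM = √(36×20) = √720 = 26.8328

GM = 26.8328


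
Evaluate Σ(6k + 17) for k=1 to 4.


Σ(6k+17) = 6·Σk + 17·n
= 6·10 + 17·4
= 60 + 68 = 128

Σ = 128


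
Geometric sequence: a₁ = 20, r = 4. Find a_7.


aₙ = a₁·r^(n-1)
= 20×4^6
= 20×4096
= 81920

a_7 = 81920


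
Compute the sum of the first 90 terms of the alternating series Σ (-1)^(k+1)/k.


S = 1 - 1/2 + 1/3 - 1/4 + 1/5 - 1/6 + 1/7 - 1/8 ± ...
= 0.6876
(Full series converges to +ln(2) ≈ +0.6931)

S_90 = 0.6876


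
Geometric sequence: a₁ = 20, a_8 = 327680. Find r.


r^(n-1) = aₙ/a₁
r^7 = 327680/20 = 16384
r = 16384^(1/7)
= 4

r = 4


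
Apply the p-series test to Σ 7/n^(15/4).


p-series test: Σ c/n^p converges if p > 1, diverges if p ≤ 1 (constant c > 0 doesn't affect convergence).
p = 15/4
15/4 > 1 → CONVERGES

Converges (p = 15/4 > 1)


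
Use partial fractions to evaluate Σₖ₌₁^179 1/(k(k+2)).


1/(k(k+2)) = (1/2)·(1/k - 1/(k+2)) (partial fractions)
Telescoping: Σ = (1/2)·(1 + 1/2 - 1/180 - 1/181) = 48509/65160

Sum = 48509/65160


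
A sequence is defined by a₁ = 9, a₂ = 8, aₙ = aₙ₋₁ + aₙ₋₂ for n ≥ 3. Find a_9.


Computing iteratively: 9, 8, 17, 25, 42, 67, 109, 176, 285
a_9 = 285

a_9 = 285


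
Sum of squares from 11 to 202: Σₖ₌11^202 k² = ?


Σₖ₌11^202 k² = Σₖ₌₁^202 k² − Σₖ₌₁^10 k²
= 202·203·405/6 − 10·11·21/6
= 2767905 − 385 = 2767520

Σk² = 2767520


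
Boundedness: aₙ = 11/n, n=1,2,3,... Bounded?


a₁ = 11, a₂ = 11/2, a₃ = 11/3, ...
0 < aₙ ≤ 11 for all n ≥ 1
Lower bound: 0, Upper bound: 11
The sequence IS bounded

Bounded (0 < aₙ ≤ 11)


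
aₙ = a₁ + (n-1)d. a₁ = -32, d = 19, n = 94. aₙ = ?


aₙ = a₁ + (n-1)d
= -32 + (94-1)×19
= -32 + 1767
= 1735

a_94 = 1735


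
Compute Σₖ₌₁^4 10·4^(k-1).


Sₙ = 10×(4^4 - 1)/(4 - 1)
= 10×(256 - 1)/3
= 10×255/3
= 850

S_4 = 850


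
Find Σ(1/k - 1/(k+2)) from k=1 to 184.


Telescoping with gap 2: two head and two tail terms survive.
= (1 + 1/2) - (1/185 + 1/186)
= 3/2 - 1/185 - 1/186 = 25622/17205

Sum = 25622/17205


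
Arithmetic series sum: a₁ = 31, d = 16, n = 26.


aₙ = 31 + (26-1)×16 = 431
Sₙ = n(a₁+aₙ)/2 = 26×(31+431)/2
= 26×462/2 = 6006

S_26 = 6006


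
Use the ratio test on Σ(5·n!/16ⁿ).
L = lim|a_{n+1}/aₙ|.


aₙ = 5·n!/16^n
a_{n+1}/aₙ = (n+1)!/16^(n+1) × 16^n/n!  (constant 5 cancels)
= (n+1)/16
L = lim(n→∞) (n+1)/16 = ∞
L > 1 → series DIVERGES

Diverges (ratio test: L = ∞ > 1)


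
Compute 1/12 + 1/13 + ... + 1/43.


Σₖ₌12^43 1/k = 1/12 + 1/13 + 1/14 + ... + 1/43
= 12529194618585504529/9419588158802421600
≈ 1.3301

Sum = 12529194618585504529/9419588158802421600 ≈ 1.3301


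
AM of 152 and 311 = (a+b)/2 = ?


AM = (152 + 311)/2 = 463/2 = 231.5

AM = 231.5


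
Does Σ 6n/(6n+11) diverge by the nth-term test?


lim(n→∞) 6n/(6n+11) = 6/6 = 1  (divide numerator and denominator by n)
lim aₙ = 1 ≠ 0 → series DIVERGES

Diverges (lim aₙ = 1 ≠ 0)


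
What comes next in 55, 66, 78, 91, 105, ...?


Pattern: triangular numbers: n(n+1)/2
Terms: 55, 66, 78, 91, 105
Next term = 120

Next term = 120


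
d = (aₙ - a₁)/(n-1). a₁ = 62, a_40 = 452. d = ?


d = (aₙ - a₁)/(n-1)
= (452 - 62)/(40-1)
= 390/39 = 10

d = 10


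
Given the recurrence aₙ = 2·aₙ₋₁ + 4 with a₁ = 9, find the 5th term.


Computing step by step:
a_1 = 9
a_2 = 22
a_3 = 48
a_4 = 100
a_5 = 204


a_5 = 204


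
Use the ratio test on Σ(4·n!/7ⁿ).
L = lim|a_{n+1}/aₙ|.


aₙ = 4·n!/7^n
a_{n+1}/aₙ = (n+1)!/7^(n+1) × 7^n/n!  (constant 4 cancels)
= (n+1)/7
L = lim(n→∞) (n+1)/7 = ∞
L > 1 → series DIVERGES

Diverges (ratio test: L = ∞ > 1)


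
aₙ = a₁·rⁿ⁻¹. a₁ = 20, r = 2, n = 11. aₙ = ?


aₙ = a₁·r^(n-1)
= 20×2^10
= 20×1024
= 20480

a_11 = 20480


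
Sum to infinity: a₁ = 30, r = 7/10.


S∞ = a₁/(1-r) = 30/(1 - 7/10)
= 30/(3/10)
= 100

S∞ = 100


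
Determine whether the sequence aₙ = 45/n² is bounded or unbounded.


a₁ = 45, a₂ = 45/4, a₃ = 45/9, ...
0 < aₙ ≤ 45 for all n ≥ 1
The sequence IS bounded

Bounded (0 < aₙ ≤ 45)


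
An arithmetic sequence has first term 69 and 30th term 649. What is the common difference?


d = (aₙ - a₁)/(n-1)
= (649 - 69)/(30-1)
= 580/29 = 20

d = 20


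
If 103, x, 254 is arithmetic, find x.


AM = (103 + 254)/2 = 357/2 = 178.5

AM = 178.5


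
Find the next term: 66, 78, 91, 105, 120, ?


Pattern: triangular numbers: n(n+1)/2
Terms: 66, 78, 91, 105, 120
Next term = 136

Next term = 136


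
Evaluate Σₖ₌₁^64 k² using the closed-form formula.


n = 64
n(n+1)(2n+1)/6 = 64×65×129/6
= 536640/6 = 89440

Σk² = 89440


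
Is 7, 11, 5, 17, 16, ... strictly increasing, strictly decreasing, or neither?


Differences: 4, -6, 12, -1
Difference at position 1 is +4 (> 0) but position 2 is -6 (< 0) — sequence both rises and falls
→ NOT monotonic

Not monotonic


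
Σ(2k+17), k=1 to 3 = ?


Σ(2k+17) = 2·Σk + 17·n
= 2·6 + 17·3
= 12 + 51 = 63

Σ = 63


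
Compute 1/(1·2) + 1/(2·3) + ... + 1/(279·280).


1/(k(k+1)) = 1/k - 1/(k+1) (partial fractions)
Telescoping: Σ = 1 - 1/280 = 279/280

Sum = 279/280


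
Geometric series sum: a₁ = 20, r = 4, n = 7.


Sₙ = 20×(4^7 - 1)/(4 - 1)
= 20×(16384 - 1)/3
= 20×16383/3
= 109220

S_7 = 109220


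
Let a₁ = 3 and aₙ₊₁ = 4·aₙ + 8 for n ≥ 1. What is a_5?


Computing step by step:
a_1 = 3
a_2 = 20
a_3 = 88
a_4 = 360
a_5 = 1448


a_5 = 1448


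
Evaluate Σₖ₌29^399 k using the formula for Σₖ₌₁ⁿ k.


Σₖ₌29^399 k = Σₖ₌₁^399 k − Σₖ₌₁^28 k
= 399·400/2 − 28·29/2
= 79800 − 406 = 79394

Σk = 79394


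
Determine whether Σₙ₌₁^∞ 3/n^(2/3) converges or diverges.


p-series test: Σ c/n^p converges if p > 1, diverges if p ≤ 1 (constant c > 0 doesn't affect convergence).
p = 2/3
2/3 ≤ 1 → DIVERGES

Diverges (p = 2/3 ≤ 1)


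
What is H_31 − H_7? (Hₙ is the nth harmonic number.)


Σₖ₌8^31 1/k = 1/8 + 1/9 + 1/10 + ... + 1/31
= 103565365510297/72201776446800
≈ 1.4344

Sum = 103565365510297/72201776446800 ≈ 1.4344


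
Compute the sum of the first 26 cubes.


n(n+1)/2 = 26×27/2 = 351
Σk³ = 351² = 123201

Σk³ = 123201


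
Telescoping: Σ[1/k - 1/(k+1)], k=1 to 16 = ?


Telescoping: adjacent terms cancel.
= 1/1 - 1/17
= 1 - 1/17 = 16/17

Sum = 16/17


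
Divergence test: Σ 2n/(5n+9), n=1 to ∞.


lim(n→∞) 2n/(5n+9) = 2/5 = 2/5  (divide numerator and denominator by n)
lim aₙ = 2/5 ≠ 0 → series DIVERGES

Diverges (lim aₙ = 2/5 ≠ 0)


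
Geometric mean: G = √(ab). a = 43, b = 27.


GM = √(43×27) = √1161 = 34.0735

GM = 34.0735


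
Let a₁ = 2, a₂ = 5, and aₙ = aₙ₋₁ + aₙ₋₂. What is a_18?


Computing iteratively: 2, 5, 7, 12, 19, 31, 50, 81, 131, 212, 343, 555, ...
a_18 = 9959

a_18 = 9959


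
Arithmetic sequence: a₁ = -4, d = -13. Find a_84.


aₙ = a₁ + (n-1)d
= -4 + (84-1)×-13
= -4 - 1079
= -1083

a_84 = -1083


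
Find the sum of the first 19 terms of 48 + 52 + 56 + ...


aₙ = 48 + (19-1)×4 = 120
Sₙ = n(a₁+aₙ)/2 = 19×(48+120)/2
= 19×168/2 = 1596

S_19 = 1596


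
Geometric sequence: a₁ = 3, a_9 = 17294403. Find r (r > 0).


r^(n-1) = aₙ/a₁
r^8 = 17294403/3 = 5764801
r = 5764801^(1/8)
= ±7; taking r > 0 gives r = 7

r = 7


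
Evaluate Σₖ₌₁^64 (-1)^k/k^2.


S = -1 + 1/4 - 1/9 + 1/16 - 1/25 + 1/36 - 1/49 + 1/64 ± ...
= -0.8223
(Full series converges to -π²/12 ≈ -0.8225)

S_64 = -0.8223


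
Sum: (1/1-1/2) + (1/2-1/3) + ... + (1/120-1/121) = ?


Telescoping: adjacent terms cancel.
= 1/1 - 1/121
= 1 - 1/121 = 120/121

Sum = 120/121


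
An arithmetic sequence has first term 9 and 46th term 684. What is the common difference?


d = (aₙ - a₁)/(n-1)
= (684 - 9)/(46-1)
= 675/45 = 15

d = 15


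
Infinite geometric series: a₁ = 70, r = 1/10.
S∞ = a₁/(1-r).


S∞ = a₁/(1-r) = 70/(1 - 1/10)
= 70/(9/10)
= 700/9

S∞ = 700/9


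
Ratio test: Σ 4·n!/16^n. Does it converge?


aₙ = 4·n!/16^n
a_{n+1}/aₙ = (n+1)!/16^(n+1) × 16^n/n!  (constant 4 cancels)
= (n+1)/16
L = lim(n→∞) (n+1)/16 = ∞
L > 1 → series DIVERGES

Diverges (ratio test: L = ∞ > 1)


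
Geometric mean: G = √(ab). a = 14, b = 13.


GM = √(14×13) = √182 = 13.4907

GM = 13.4907


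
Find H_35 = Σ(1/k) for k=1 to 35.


H_35 = 1/1 + 1/2 + 1/3 + ... + 1/35
= 54437269998109/13127595717600
≈ 4.1468

H_35 = 54437269998109/13127595717600 ≈ 4.1468


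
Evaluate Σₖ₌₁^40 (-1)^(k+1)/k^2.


S = 1 - 1/4 + 1/9 - 1/16 + 1/25 - 1/36 + 1/49 - 1/64 ± ...
= 0.8222
(Full series converges to +π²/12 ≈ +0.8225)

S_40 = 0.8222


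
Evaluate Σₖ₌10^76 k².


Σₖ₌10^76 k² = Σₖ₌₁^76 k² − Σₖ₌₁^9 k²
= 76·77·153/6 − 9·10·19/6
= 149226 − 285 = 148941

Σk² = 148941


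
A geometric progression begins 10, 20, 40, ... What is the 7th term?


aₙ = a₁·r^(n-1)
= 10×2^6
= 10×64
= 640

a_7 = 640


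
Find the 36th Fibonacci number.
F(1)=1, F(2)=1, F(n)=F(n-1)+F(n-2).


Fibonacci sequence: 1, 1, 2, 3, 5, 8, 13, 21, 34, 55, 89, ...
F(36) = 14930352

F(36) = 14930352
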